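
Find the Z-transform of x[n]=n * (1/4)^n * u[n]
Using the property Z{n * a^n * u[n]}=az/(z-a)^2
With a=1/4: X(z)=(1/4)z/(z - 1/4)^2, |z| > 1/4

Answer: (1/4)z/(z - 1/4)^2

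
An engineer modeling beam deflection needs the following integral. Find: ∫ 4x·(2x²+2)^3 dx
Let u=2x²+2, du=4x dx
∫ u^3 du=u^4/4+C

Answer: (2x²+2)^4/4+C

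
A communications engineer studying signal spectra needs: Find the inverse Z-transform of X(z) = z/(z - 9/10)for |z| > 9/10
Standard pair: z/(z-a) <-> a^n * u[n] for causal signals
With a = 9/10: x[n] = (9/10)^n * u[n]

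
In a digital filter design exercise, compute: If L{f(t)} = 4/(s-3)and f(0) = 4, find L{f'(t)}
L{f'(t)}=s·F(s) - f(0)=4s/(s-3) - 4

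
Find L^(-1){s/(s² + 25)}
L^(-1){s/(s²+w²)}=cos(wt)
Here w=5

Answer: cos(5t)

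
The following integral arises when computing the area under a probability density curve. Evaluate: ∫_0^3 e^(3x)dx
Antiderivative: (1/3)e^(3x)
Evaluate: (1/3)(e^9 - 1)

Answer: (e^9 - 1)/3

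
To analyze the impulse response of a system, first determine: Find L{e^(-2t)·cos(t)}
First shifting: L{e^(at)f(t)} = F(s-a)
L{cos(t)} = s/(s² + 1)
Shift: (s + 2)/((s + 2)² + 1)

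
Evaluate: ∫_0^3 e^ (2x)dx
Antiderivative: (1/2)e^(2x)
Evaluate: (1/2)(e^6 - 1)

Answer: (e^6 - 1)/2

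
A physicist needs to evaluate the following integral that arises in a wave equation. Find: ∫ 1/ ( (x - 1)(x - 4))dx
Partial fractions: 1/((x-1)(x-4))=A/(x-1) + B/(x-4)
A=-1/3, B=1/3
∫ [-1/3· 1/(x-1) + 1/3· 1/(x-4)] dx
=(1/3)[ln|x-4| - ln|x-1|] + C

Answer: (1/3)·ln|(x-4)/(x-1)| + C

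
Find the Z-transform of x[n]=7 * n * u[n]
Z{n * u[n]}=z/(z-1)^2
By linearity: Z{7 * n * u[n]}=7z/(z-1)^2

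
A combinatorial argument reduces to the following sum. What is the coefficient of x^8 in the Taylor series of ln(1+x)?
ln(1 + x) = Σ (-1)^(n + 1) x^n/n
Coefficient of x^8 = (-1)^9/8 = -1/8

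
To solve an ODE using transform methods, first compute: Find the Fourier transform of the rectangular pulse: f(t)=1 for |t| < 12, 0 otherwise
F(omega) = integral from -12 to 12 of e^(-j*omega*t) dt
= 2*sin(12*omega)/omega = 24*sinc(12*omega/pi)

Answer: 2*sin(12*omega)/omega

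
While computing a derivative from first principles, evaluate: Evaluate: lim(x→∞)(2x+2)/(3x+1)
Divide numerator and denominator by x:
lim (2 + 2/x)/(3 + 1/x) = 2/3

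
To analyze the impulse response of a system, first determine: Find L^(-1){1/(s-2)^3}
L^(-1){1/(s-a)^n}=t^(n-1)·e^(at)/(n-1)!
Here a=2, n=3: t^2·e^(2t)/2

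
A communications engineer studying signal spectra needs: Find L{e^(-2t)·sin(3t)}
First shifting: L{e^(at)f(t)}=F(s-a)
L{sin(3t)}=3/(s²+9)
Shift: 3/((s+2)²+9)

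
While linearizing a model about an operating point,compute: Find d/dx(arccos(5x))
d/dx[arccos(u)]=-u'/√(1-u²), u=5x, u'=5

Answer: -5/√(1-25x²)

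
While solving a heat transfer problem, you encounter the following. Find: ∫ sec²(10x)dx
Since d/dx[tan(10x)]=10sec²(10x), integral=tan(10x)/10 + C

Answer: (1/10)tan(10x) + C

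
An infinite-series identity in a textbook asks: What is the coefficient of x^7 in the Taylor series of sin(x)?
sin(x) = Σ (-1)^k x^(2k+1)/(2k+1)!
For x^7: (-1)^3/7! = -1/5040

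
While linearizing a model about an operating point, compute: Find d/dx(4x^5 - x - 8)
Power rule: d/dx(ax^n)=n·a·x^(n-1)
Term by term: 20·x^4-1

Answer: 20x^4-1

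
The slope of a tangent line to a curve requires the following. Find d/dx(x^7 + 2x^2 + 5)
Power rule: d/dx(ax^n)=n·a·x^(n-1)
Term by term: 7·x^6+4·x

Answer: 7x^6+4x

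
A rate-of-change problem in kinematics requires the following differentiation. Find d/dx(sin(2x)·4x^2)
Product rule: (fg)'=f'g + fg'
f=sin(2x), f'=2·cos(2x)
g=4x^2, g'=8x

Answer: 8·cos(2x)·x^2 + 8·sin(2x)·x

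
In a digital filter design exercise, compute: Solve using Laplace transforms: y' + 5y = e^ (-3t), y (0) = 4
Take L: sY - 4+5Y = 1/(s+3)
Y(s+5) = 1/(s+3)+4
Y = 1/((s+3)(s+5))+4/(s+5)
Partial fractions: 1/((s+3)(s+5)) = (1/2)/(s+3) - (1/2)/(s+5)
So Y = (1/2)/(s+3)+(7/2)/(s+5)
Inverse Laplace transform (L^(-1){1/(s+3)} = e^(-3t), L^(-1){1/(s+5)} = e^(-5t)):

Answer: y(t) = (1/2)·e^(-3t)+(7/2)·e^(-5t)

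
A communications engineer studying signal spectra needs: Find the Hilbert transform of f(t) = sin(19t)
The Hilbert transform shifts each frequency component by -pi/2.
H{sin(wt)} = -cos(wt)
With w = 19: H{sin(19t)} = -cos(19t)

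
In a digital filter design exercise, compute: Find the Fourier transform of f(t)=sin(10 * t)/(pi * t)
sin(W * t)/(pi * t)=(W/pi) * sinc(W * t/pi) is the impulse response of the ideal low-pass filter with cutoff W (here W=10).
Its Fourier transform is a rectangular function:
F(omega)=1 for |omega| < 10, 0 otherwise

Answer: rect(omega/20) [i.e., 1 for |omega| < 10, 0 otherwise]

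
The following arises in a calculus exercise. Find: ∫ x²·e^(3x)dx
Integration by parts twice:
First: u=x², dv=e^(3x) dx => x²e^(3x)/3 - (2/3)∫ xe^(3x) dx
Second (∫ xe^(3x) dx): xe^(3x)/3 - e^(3x)/9
Combining: e^(3x)(x²/3 - 2x/9 + 2/27) + C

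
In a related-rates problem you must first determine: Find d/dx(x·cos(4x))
Product rule: (fg)' = f'g + fg'
f = x, f' = 1
g = cos(4x), g' = -4·sin(4x)

Answer: cos(4x) - 4x·sin(4x)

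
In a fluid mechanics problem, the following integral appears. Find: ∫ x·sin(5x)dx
By parts: u=x, dv=sin(5x) dx
du=dx, v=-cos(5x)/5
=-x·cos(5x)/5+sin(5x)/5²+C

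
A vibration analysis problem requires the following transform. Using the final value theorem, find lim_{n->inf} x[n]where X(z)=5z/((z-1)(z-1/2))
Final value theorem: lim x[n]=lim_{z->1} (z-1)*X(z)
(z-1)*X(z)=5z/(z-1/2)
As z->1: 5/(1-1/2)=5/(1/2)=10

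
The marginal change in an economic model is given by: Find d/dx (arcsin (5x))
d/dx[arcsin(u)]=u'/√(1-u²), u=5x, u'=5

Answer: 5/√(1 - 25x²)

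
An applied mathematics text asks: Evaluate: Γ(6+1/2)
Γ(n+1/2) = (2n)!√π/(4^n·n!)
= 479001600√π/(4096·720) = (10395/64)·√π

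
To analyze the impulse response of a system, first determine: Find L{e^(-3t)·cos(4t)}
First shifting: L{e^(at)f(t)}=F(s-a)
L{cos(4t)}=s/(s² + 16)
Shift: (s + 3)/((s + 3)² + 16)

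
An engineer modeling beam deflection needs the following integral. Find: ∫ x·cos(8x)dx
By parts: u=x, dv=cos(8x) dx
du=dx, v=sin(8x)/8
=x·sin(8x)/8+cos(8x)/8²+C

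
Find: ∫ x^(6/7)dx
Power rule: ∫ x^(6/7) dx = x^(13/7)/(13/7) + C

Answer: (7/13)·x^(13/7) + C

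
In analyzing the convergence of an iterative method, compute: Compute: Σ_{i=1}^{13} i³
Using formula: Σ i^3 = [n(n+1)/2]² = [13·14/2]² = 8281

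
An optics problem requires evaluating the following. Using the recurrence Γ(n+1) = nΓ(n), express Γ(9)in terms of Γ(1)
Γ(9) = 8Γ(8) = 8·7Γ(7) = ... = 8!·Γ(1) = 40320·Γ(1)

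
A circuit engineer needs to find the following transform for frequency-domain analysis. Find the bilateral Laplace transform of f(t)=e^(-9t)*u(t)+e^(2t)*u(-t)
For e^(-9t)*u(t): L = 1/(s + 9), Re(s) > -9
For e^(2t)*u(-t): L = -1/(s-2), Re(s) < 2
Combined: F(s) = 1/(s + 9) - 1/(s-2), -9 < Re(s) < 2

Answer: 1/(s + 9) - 1/(s-2), ROC: -9 < Re(s) < 2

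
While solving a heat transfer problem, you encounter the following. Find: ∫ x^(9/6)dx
Power rule: ∫ x^(3/2) dx = x^(5/2)/(5/2)+C

Answer: (2/5)·x^(5/2)+C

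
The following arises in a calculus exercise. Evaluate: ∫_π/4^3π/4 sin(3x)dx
Antiderivative: -cos(3x)/3
Evaluate at bounds: [-cos(3·3π/4)/3] - [-cos(3·π/4)/3]
=(-(√2/2) + (-√2/2))/3=-√2/3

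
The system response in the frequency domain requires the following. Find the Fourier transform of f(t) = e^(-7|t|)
Using the standard pair: F{e^(-a|t|)}=2a/(a^2+omega^2)
With a=7: F(omega)=14/(49+omega^2)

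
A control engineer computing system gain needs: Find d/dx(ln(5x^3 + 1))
Chain rule: d/dx[ln(u)] = u'/u where u = 5x^3 + 1
u' = 15x^2

Answer: (15x^2)/(5x^3 + 1)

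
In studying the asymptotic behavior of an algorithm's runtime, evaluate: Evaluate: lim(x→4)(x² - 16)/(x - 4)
Factor: (x² - 16)=(x-4)(x + 4)
Cancel (x-4): lim(x→4) (x + 4)=8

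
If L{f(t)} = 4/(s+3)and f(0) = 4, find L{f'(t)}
L{f'(t)}=s·F(s) - f(0)=4s/(s + 3) - 4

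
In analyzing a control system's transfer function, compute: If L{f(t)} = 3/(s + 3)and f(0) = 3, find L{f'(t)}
L{f'(t)}=s·F(s) - f(0)=3s/(s + 3) - 3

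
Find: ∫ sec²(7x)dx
Since d/dx[tan(7x)] = 7sec²(7x), integral = tan(7x)/7 + C

Answer: (1/7)tan(7x) + C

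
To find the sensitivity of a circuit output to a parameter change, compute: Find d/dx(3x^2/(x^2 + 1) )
Quotient rule: (f/g)'=(f'g - fg')/g²
f=3x^2, f'=6x
g=x^2 + 1, g'=2x

Answer: (6x·(x^2 + 1) - 6x^3)/(x^2 + 1)²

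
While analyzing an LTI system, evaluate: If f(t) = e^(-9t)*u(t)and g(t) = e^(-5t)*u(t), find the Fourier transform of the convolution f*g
By the convolution theorem: F{f*g} = F(omega)*G(omega)
F(omega) = 1/(9+j*omega), G(omega) = 1/(5+j*omega)
F{f*g} = 1/((9+j*omega)(5+j*omega))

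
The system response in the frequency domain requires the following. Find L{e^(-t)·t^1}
First shifting: L{e^(at)f(t)} = F(s-a)
L{t^1} = 1/s^2
Shift s → s+1: 1/(s+1)^2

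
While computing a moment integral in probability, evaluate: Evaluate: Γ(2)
Γ(n)=(n-1)! for positive integers
Γ(2)=1!=1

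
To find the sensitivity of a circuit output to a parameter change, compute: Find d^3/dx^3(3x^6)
Apply power rule 3 times:
d^1: 18x^5
d^2: 90x^4
d^3: 360x^3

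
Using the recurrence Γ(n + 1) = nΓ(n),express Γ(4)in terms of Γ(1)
Γ(4) = 3Γ(3) = 3·2Γ(2) = ... = 3!·Γ(1) = 6·Γ(1)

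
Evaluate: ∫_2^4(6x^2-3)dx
Step 1: Find antiderivative F(x)=2x^3 - 3x
Step 2: F(4) - F(2)=116 - (10)=106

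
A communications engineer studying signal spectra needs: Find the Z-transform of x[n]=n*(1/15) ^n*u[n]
Using the property Z{n * a^n * u[n]} = az/(z-a)^2
With a = 1/15: X(z) = (1/15)z/(z - 1/15)^2, |z| > 1/15

Answer: (1/15)z/(z - 1/15)^2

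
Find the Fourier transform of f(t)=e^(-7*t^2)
The Fourier transform of a Gaussian e^(-a*t^2) is sqrt(pi/a)*e^(-omega^2/(4a)).
With a = 7: F(omega) = sqrt(pi/7)*e^(-omega^2/28)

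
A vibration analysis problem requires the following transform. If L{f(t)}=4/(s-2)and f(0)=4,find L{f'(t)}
L{f'(t)} = s·F(s) - f(0) = 4s/(s-2)-4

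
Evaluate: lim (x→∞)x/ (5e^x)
Apply L'Hôpital 1 times (∞/∞ each time):
Eventually get 1!/(5e^x) → 0

Answer: 0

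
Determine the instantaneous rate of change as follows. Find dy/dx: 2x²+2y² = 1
Differentiate: 4x + 4y·(dy/dx)=0
dy/dx=-4x/(4y)=-1·(x/y)

Answer: dy/dx=-1·(x/y)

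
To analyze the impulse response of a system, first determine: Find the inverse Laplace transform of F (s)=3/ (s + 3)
L^(-1){3/(s-a)}=c·e^(at)
Here a=-3, c=3

Answer: 3e^(-3t)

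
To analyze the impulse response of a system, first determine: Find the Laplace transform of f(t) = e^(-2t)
L{e^(at)}=1/(s-a)
L{e^(-2t)}=1/(s + 2)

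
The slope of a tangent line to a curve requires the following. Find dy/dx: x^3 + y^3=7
Differentiate: 3x^2+3y^2·(dy/dx)=0
dy/dx=-3x^2/(3y^2)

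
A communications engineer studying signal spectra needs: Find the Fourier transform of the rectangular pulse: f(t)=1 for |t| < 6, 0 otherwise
F(omega) = integral from -6 to 6 of e^(-j*omega*t) dt
= 2*sin(6*omega)/omega = 12*sinc(6*omega/pi)

Answer: 2*sin(6*omega)/omega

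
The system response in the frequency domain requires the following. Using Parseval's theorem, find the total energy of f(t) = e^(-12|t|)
Parseval's theorem: E=integral |f(t)|^2 dt=(1/2pi) integral |F(omega)|^2 domega
E=integral_{-inf}^{inf} e^(-24|t|) dt=2 * integral_0^inf e^(-24t) dt=2/(2 * 12)=1/12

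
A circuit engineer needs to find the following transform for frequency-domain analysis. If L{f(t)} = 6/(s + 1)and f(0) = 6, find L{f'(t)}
L{f'(t)} = s·F(s) - f(0) = 6s/(s+1)-6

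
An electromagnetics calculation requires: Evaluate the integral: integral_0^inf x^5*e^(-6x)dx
This is a Gamma integral. Substitute u = 6x (du = 6 dx):
integral_0^inf x^5*e^(-6x) dx = (1/6^6) integral_0^inf u^5*e^(-u) du
= Gamma(6)/6^6 = 5!/6^6 = 120/46656

Answer: 5/1944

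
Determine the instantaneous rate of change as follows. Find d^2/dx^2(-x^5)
Apply power rule 2 times:
d^1: -5x^4
d^2: -20x^3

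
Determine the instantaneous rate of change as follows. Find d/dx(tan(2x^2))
Chain rule: d/dx[tan(u)]=sec²(u)·u' where u=2x^2
u'=4x

Answer: 4x·sec²(2x^2)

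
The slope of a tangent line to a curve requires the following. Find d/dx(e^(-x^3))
Chain rule: d/dx[e^u] = e^u · u' where u = -x^3
u' = -3x^2

Answer: -3x^2·e^(-x^3)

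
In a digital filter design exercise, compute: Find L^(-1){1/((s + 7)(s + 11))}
Partial fractions: 1/((s+7)(s+11))=A/(s+7)+B/(s+11)
Cover-up: A=1/(s+11)|_{s=-7}=1/4; B=1/(s+7)|_{s=-11}=-1/4
L^(-1)=(1/4)e^(-7t) - (1/4)e^(-11t)

Answer: (1/4)(e^(-7t) - e^(-11t))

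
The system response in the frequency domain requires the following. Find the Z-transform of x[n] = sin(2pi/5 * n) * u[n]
Z{sin(w0 * n) * u[n]} = z * sin(w0)/(z^2-2z * cos(w0)+1)
With w0 = 2pi/5: X(z) = z * sin(2pi/5)/(z^2-2z * cos(2pi/5)+1)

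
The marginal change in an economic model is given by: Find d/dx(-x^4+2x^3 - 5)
Power rule: d/dx(ax^n) = n·a·x^(n-1)
Term by term: -4·x^3 + 6·x^2

Answer: -4x^3 + 6x^2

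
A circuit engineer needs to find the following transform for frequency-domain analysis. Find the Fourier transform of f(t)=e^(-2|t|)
Using the standard pair: F{e^(-a|t|)}=2a/(a^2 + omega^2)
With a=2: F(omega)=4/(4 + omega^2)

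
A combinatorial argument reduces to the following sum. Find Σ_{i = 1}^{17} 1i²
= 1·n(n + 1)(2n + 1)/6 = 1·17·18·35/6 = 1785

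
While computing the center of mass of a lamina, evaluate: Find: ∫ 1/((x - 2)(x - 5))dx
Partial fractions: 1/((x-2)(x-5))=A/(x-2) + B/(x-5)
A=-1/3, B=1/3
∫ [-1/3· 1/(x-2) + 1/3· 1/(x-5)] dx
=(1/3)[ln|x-5| - ln|x-2|] + C

Answer: (1/3)·ln|(x-5)/(x-2)| + C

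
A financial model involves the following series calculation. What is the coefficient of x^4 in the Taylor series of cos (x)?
cos(x)=Σ (-1)^k x^(2k)/(2k)!
For x^4: (-1)^2/4!=1/24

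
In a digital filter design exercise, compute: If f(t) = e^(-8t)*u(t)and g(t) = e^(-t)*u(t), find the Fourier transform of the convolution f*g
By the convolution theorem: F{f*g} = F(omega)*G(omega)
F(omega) = 1/(8 + j*omega), G(omega) = 1/(1 + j*omega)
F{f*g} = 1/((8 + j*omega)(1 + j*omega))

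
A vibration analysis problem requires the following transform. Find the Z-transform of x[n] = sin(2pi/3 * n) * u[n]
Z{sin(w0 * n) * u[n]}=z * sin(w0)/(z^2-2z * cos(w0)+1)
With w0=2pi/3: X(z)=z * sin(2pi/3)/(z^2-2z * cos(2pi/3)+1)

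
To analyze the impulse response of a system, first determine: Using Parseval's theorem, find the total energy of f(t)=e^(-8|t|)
Parseval's theorem: E=integral |f(t)|^2 dt=(1/2pi) integral |F(omega)|^2 domega
E=integral_{-inf}^{inf} e^(-16|t|) dt=2 * integral_0^inf e^(-16t) dt=2/(2 * 8)=1/8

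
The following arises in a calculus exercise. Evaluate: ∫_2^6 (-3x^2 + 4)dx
Step 1: Find antiderivative F(x)=-x^3 + 4x
Step 2: F(6) - F(2)=-192 - (0)=-192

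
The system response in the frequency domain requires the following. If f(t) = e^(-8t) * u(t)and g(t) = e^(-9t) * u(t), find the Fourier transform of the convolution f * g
By the convolution theorem: F{f*g} = F(omega)*G(omega)
F(omega) = 1/(8+j*omega), G(omega) = 1/(9+j*omega)
F{f*g} = 1/((8+j*omega)(9+j*omega))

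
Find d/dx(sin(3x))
Chain rule: d/dx[sin(u)]=cos(u)·u' where u=3x
u'=3

Answer: 3·cos(3x)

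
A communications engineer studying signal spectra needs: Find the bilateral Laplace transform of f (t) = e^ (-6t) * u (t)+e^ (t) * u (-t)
For e^(-6t) * u(t): L = 1/(s+6), Re(s) > -6
For e^(t) * u(-t): L = -1/(s-1), Re(s) < 1
Combined: F(s) = 1/(s+6)-1/(s-1), -6 < Re(s) < 1

Answer: 1/(s+6)-1/(s-1), ROC: -6 < Re(s) < 1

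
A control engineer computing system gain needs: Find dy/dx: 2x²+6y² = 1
Differentiate: 4x + 12y·(dy/dx)=0
dy/dx=-4x/(12y)=-(1/3)·(x/y)

Answer: dy/dx=-(1/3)·(x/y)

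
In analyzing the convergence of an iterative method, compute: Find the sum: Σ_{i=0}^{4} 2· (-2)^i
Geometric series: S = a(1 - r^n)/(1 - r)
a = 2, r = -2, n = 5
S = 2(1+32)/3 = 22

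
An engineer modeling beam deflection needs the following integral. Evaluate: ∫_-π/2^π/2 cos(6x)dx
Antiderivative: sin(6x)/6
Evaluate at bounds: [sin(6·π/2)/6] - [sin(6·-π/2)/6]
=((0) - (0))/6=0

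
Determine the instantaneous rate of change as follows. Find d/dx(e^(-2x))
Chain rule: d/dx[e^u] = e^u · u' where u = -2x
u' = -2

Answer: -2·e^(-2x)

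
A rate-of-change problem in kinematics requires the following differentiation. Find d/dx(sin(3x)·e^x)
Product rule: (fg)'=f'g+fg'
f=sin(3x), f'=3·cos(3x)
g=e^x, g'=e^x

Answer: 3·cos(3x)·e^x+sin(3x)·e^x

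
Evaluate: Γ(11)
Γ(n) = (n-1)! for positive integers
Γ(11) = 10! = 3628800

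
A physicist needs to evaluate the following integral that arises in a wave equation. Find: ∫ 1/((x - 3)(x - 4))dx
Partial fractions: 1/((x-3)(x-4)) = A/(x-3) + B/(x-4)
A = -1, B = 1
∫ [-1· 1/(x-3) + 1· 1/(x-4)] dx
= (1)[ln|x-4| - ln|x-3|] + C

Answer: ln|(x-4)/(x-3)| + C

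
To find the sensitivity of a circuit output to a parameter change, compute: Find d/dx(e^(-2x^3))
Chain rule: d/dx[e^u]=e^u · u' where u=-2x^3
u'=-6x^2

Answer: -6x^2·e^(-2x^3)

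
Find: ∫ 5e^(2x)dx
Since d/dx[e^(2x)] = 2e^(2x), we get 5/2 e^(2x) + C

Answer: (5/2)e^(2x) + C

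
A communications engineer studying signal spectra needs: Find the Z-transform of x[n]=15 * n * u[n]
Z{n*u[n]} = z/(z-1)^2
By linearity: Z{15*n*u[n]} = 15z/(z-1)^2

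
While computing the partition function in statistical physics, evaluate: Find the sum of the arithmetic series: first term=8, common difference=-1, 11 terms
Last term: a_n=8+(11-1)·-1=-2
Sum=n(a_1+a_n)/2=11(8+(-2))/2=33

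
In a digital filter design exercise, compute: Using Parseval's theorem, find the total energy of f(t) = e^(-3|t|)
Parseval's theorem: E=integral |f(t)|^2 dt=(1/2pi) integral |F(omega)|^2 domega
E=integral_{-inf}^{inf} e^(-6|t|) dt=2 * integral_0^inf e^(-6t) dt=2/(2 * 3)=1/3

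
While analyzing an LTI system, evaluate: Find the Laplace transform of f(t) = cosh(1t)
L{cosh(at)}=s/(s²-a²)
L{cosh(1t)}=s/(s²-1)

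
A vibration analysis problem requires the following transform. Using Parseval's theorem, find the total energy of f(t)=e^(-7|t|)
Parseval's theorem: E = integral |f(t)|^2 dt = (1/2pi) integral |F(omega)|^2 domega
E = integral_{-inf}^{inf} e^(-14|t|) dt = 2*integral_0^inf e^(-14t) dt = 2/(2*7) = 1/7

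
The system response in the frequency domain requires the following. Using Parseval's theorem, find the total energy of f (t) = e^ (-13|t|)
Parseval's theorem: E=integral |f(t)|^2 dt=(1/2pi) integral |F(omega)|^2 domega
E=integral_{-inf}^{inf} e^(-26|t|) dt=2 * integral_0^inf e^(-26t) dt=2/(2 * 13)=1/13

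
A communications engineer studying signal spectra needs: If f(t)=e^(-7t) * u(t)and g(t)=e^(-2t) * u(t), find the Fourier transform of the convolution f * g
By the convolution theorem: F{f * g}=F(omega) * G(omega)
F(omega)=1/(7 + j * omega), G(omega)=1/(2 + j * omega)
F{f * g}=1/((7 + j * omega)(2 + j * omega))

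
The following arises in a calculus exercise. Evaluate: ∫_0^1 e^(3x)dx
Antiderivative: (1/3)e^(3x)
Evaluate: (1/3)(e^3-1)

Answer: (e^3-1)/3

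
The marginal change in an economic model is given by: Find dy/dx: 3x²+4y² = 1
Differentiate: 6x+8y·(dy/dx)=0
dy/dx=-6x/(8y)=-(3/4)·(x/y)

Answer: dy/dx=-(3/4)·(x/y)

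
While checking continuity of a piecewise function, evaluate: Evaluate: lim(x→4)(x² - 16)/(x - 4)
Factor: (x² - 16) = (x-4)(x+4)
Cancel (x-4): lim(x→4) (x+4) = 8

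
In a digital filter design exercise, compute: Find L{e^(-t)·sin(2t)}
First shifting: L{e^(at)f(t)} = F(s-a)
L{sin(2t)} = 2/(s² + 4)
Shift: 2/((s + 1)² + 4)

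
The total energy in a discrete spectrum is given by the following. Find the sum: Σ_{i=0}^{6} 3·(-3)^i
Geometric series: S = a(1 - r^n)/(1 - r)
a = 3, r = -3, n = 7
S = 3(1 + 2187)/4 = 1641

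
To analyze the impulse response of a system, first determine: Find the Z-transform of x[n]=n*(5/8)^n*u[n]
Using the property Z{n * a^n * u[n]} = az/(z-a)^2
With a = 5/8: X(z) = (5/8)z/(z - 5/8)^2, |z| > 5/8

Answer: (5/8)z/(z - 5/8)^2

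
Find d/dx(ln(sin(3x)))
Chain rule: d/dx[ln(u)] = u'/u where u = sin(3x)
u' = 3cos(3x)

Answer: (3cos(3x))/(sin(3x))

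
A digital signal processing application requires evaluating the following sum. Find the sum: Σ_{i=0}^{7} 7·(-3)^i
Geometric series: S=a(1 - r^n)/(1 - r)
a=7, r=-3, n=8
S=7(1-6561)/4=-11480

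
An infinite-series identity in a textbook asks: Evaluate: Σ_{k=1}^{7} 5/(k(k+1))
Partial fractions: 5/(k(k+1)) = 5/k - 5/(k+1)
Telescoping sum: 5(1-1/8) = 5·7/8

Answer: 35/8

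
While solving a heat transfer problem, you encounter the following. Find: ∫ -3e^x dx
Since d/dx[e^x] = + e^x, we get -3e^x + C

Answer: -3e^x + C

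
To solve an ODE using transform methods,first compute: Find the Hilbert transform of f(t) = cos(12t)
The Hilbert transform shifts each frequency component by -pi/2.
H{cos(wt)}=sin(wt)
With w=12: H{cos(12t)}=sin(12t)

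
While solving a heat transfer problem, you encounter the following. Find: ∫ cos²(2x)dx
Using identity cos²(u)=(1+cos(2u))/2:
∫ (1+cos(4x))/2 dx=x/2+sin(4x)/8+C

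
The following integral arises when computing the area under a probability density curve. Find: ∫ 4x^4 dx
Using power rule: ∫ 4x^4 dx = 4/5 x^5+C = (4/5)x^5+C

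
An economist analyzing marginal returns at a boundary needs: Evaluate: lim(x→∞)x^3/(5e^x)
Apply L'Hôpital 3 times (∞/∞ each time):
Eventually get 3!/(5e^x) → 0

Answer: 0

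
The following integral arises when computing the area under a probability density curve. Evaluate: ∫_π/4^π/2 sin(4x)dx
Antiderivative: -cos(4x)/4
Evaluate at bounds: [-cos(4·π/2)/4] - [-cos(4·π/4)/4]
=(-(1)+(-1))/4=-1/2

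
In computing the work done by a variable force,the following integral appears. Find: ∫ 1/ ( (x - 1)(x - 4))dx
Partial fractions: 1/((x-1)(x-4)) = A/(x-1)+B/(x-4)
A = -1/3, B = 1/3
∫ [-1/3· 1/(x-1)+1/3· 1/(x-4)] dx
= (1/3)[ln|x-4| - ln|x-1|]+C

Answer: (1/3)·ln|(x-4)/(x-1)|+C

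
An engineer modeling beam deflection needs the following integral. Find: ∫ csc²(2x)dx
Since d/dx[-cot(2x)]=2csc²(2x), integral=-cot(2x)/2 + C

Answer: (-1/2)cot(2x) + C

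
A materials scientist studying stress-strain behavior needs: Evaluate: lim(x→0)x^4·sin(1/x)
Squeeze theorem: -|x^4| ≤ x^4·sin(1/x) ≤ |x^4|
Since x^4 → 0 as x → 0, by squeeze theorem the limit is 0

Answer: 0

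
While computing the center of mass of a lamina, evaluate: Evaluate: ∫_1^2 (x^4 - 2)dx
Step 1: Find antiderivative F(x)=(1/5)x^5-2x
Step 2: F(2) - F(1)=12/5 - (-9/5)=21/5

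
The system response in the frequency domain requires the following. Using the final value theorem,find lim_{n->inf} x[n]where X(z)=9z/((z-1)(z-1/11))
Final value theorem: lim x[n] = lim_{z->1} (z-1)*X(z)
(z-1)*X(z) = 9z/(z-1/11)
As z->1: 9/(1-1/11) = 9/(10/11) = 99/10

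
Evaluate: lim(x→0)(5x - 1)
Polynomial is continuous, so substitute x = 0:
5·0-1 = -1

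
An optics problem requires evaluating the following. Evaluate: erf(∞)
erf(∞)=1 (the error function converges to 1)

Answer: 1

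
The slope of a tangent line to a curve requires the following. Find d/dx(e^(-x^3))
Chain rule: d/dx[e^u] = e^u · u' where u = -x^3
u' = -3x^2

Answer: -3x^2·e^(-x^3)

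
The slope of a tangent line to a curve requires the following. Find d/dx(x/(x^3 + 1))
Quotient rule: (f/g)' = (f'g - fg')/g²
f = x, f' = 1
g = x^3 + 1, g' = 3x^2

Answer: (1·(x^3 + 1) - 3x^3)/(x^3 + 1)²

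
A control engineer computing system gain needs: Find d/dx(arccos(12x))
d/dx[arccos(u)]=-u'/√(1-u²), u=12x, u'=12

Answer: -12/√(1 - 144x²)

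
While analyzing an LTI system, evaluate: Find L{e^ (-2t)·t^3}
First shifting: L{e^(at)f(t)}=F(s-a)
L{t^3}=6/s^4
Shift s → s+2: 6/(s+2)^4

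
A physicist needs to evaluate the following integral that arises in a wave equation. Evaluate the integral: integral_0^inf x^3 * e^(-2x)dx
This is a Gamma integral. Substitute u = 2x (du = 2 dx):
integral_0^inf x^3*e^(-2x) dx = (1/2^4) integral_0^inf u^3*e^(-u) du
= Gamma(4)/2^4 = 3!/2^4 = 6/16

Answer: 3/8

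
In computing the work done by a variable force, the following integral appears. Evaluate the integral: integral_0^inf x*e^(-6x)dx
This is a Gamma integral. Substitute u=6x (du=6 dx):
integral_0^inf x * e^(-6x) dx=(1/6^2) integral_0^inf u^1 * e^(-u) du
=Gamma(2)/6^2=1!/6^2=1/36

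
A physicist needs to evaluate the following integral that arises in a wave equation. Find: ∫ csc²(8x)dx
Since d/dx[-cot(8x)]=8csc²(8x), integral=-cot(8x)/8 + C

Answer: (-1/8)cot(8x) + C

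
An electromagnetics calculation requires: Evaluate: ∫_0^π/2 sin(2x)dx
Antiderivative: -cos(2x)/2
Evaluate at bounds: [-cos(2·π/2)/2] - [-cos(2·0)/2]
=(-(-1)+(1))/2=1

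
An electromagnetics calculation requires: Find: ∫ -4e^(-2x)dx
Since d/dx[e^(-2x)]=-2e^(-2x), we get 2 e^(-2x)+C

Answer: 2e^(-2x)+C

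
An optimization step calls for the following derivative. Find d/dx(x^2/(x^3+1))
Quotient rule: (f/g)' = (f'g - fg')/g²
f = x^2, f' = 2x
g = x^3+1, g' = 3x^2

Answer: (2x·(x^3+1)-3x^4)/(x^3+1)²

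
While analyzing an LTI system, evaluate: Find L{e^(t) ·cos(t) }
First shifting: L{e^(at)f(t)} = F(s-a)
L{cos(t)} = s/(s²+1)
Shift: (s-1)/((s-1)²+1)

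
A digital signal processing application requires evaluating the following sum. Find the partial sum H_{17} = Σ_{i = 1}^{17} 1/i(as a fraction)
H_17=1+1/2+1/3+...+1/17
=42142223/12252240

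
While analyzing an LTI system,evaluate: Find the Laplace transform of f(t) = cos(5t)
L{cos(wt)}=s/(s² + w²)
L{cos(5t)}=s/(s² + 25)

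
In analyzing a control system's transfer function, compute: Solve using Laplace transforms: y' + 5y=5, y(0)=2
Take L of both sides: sY(s)-2+5Y(s)=5/s
Y(s)(s+5)=5/s+2
Y(s)=5/(s(s+5))+2/(s+5)
Partial fractions: 5/(s(s+5))=1/s - 1/(s+5)
So Y(s)=1/s+1/(s+5)
Inverse transform (L^(-1){1/s}=1, L^(-1){1/(s+5)}=e^(-5t)):

Answer: y(t)=1+e^(-5t)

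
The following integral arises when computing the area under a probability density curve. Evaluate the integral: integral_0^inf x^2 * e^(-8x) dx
This is a Gamma integral. Substitute u = 8x (du = 8 dx):
integral_0^inf x^2 * e^(-8x) dx = (1/8^3) integral_0^inf u^2 * e^(-u) du
= Gamma(3)/8^3 = 2!/8^3 = 2/512

Answer: 1/256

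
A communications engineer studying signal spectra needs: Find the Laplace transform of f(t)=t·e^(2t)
L{t·e^(at)}=1/(s-a)²
L{t·e^(2t)}=1/(s-2)²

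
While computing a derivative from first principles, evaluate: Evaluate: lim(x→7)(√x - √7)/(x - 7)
Multiply by conjugate (√x + √7)/(√x + √7):
= (x - 7)/((x - 7)(√x + √7)) = 1/(√x + √7)
As x → 7: 1/(2√7)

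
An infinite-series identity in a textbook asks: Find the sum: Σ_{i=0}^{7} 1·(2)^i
Geometric series: S=a(1 - r^n)/(1 - r)
a=1, r=2, n=8
S=1(1-256)/-1=255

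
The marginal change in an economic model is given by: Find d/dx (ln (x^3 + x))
Chain rule: d/dx[ln(u)]=u'/u where u=x^3 + x
u'=3x^2 + 1

Answer: (3x^2 + 1)/(x^3 + x)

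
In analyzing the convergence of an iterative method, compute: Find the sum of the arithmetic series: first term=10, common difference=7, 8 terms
Last term: a_n=10 + (8 - 1)·7=59
Sum=n(a_1 + a_n)/2=8(10 + 59)/2=276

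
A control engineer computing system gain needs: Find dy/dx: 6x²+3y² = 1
Differentiate: 12x+6y·(dy/dx)=0
dy/dx=-12x/(6y)=-2·(x/y)

Answer: dy/dx=-2·(x/y)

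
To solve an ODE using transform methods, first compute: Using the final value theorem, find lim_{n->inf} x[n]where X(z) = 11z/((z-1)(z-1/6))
Final value theorem: lim x[n] = lim_{z->1} (z-1) * X(z)
(z-1) * X(z) = 11z/(z-1/6)
As z->1: 11/(1-1/6) = 11/(5/6) = 66/5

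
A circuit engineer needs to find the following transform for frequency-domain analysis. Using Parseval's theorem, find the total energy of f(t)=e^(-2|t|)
Parseval's theorem: E = integral |f(t)|^2 dt = (1/2pi) integral |F(omega)|^2 domega
E = integral_{-inf}^{inf} e^(-4|t|) dt = 2*integral_0^inf e^(-4t) dt = 2/(2*2) = 1/2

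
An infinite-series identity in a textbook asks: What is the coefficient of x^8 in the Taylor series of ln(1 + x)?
ln(1+x)=Σ (-1)^(n+1) x^n/n
Coefficient of x^8=(-1)^9/8=-1/8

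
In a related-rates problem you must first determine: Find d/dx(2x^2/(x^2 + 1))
Quotient rule: (f/g)'=(f'g - fg')/g²
f=2x^2, f'=4x
g=x^2 + 1, g'=2x

Answer: (4x·(x^2 + 1) - 4x^3)/(x^2 + 1)²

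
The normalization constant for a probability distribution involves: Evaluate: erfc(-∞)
erfc(x)=1 - erf(x); erfc(-∞)=1 - erf(-∞)=1 - (-1)=2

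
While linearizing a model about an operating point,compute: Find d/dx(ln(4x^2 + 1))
Chain rule: d/dx[ln(u)]=u'/u where u=4x^2 + 1
u'=8x

Answer: (8x)/(4x^2 + 1)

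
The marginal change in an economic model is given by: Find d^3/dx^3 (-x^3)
Apply power rule 3 times:
d^1: -3x^2
d^2: -6x
d^3: -6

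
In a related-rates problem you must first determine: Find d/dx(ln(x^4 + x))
Chain rule: d/dx[ln(u)] = u'/u where u = x^4 + x
u' = 4x^3 + 1

Answer: (4x^3 + 1)/(x^4 + x)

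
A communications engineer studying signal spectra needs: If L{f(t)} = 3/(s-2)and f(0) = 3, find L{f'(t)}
L{f'(t)} = s·F(s) - f(0) = 3s/(s-2)-3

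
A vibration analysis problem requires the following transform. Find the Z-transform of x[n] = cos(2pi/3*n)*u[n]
Z{cos(w0 * n) * u[n]}=z(z - cos(w0))/(z^2-2z * cos(w0)+1)
With w0=2pi/3: X(z)=z(z - cos(2pi/3))/(z^2-2z * cos(2pi/3)+1)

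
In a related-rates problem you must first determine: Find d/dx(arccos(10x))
d/dx[arccos(u)] = -u'/√(1-u²), u = 10x, u' = 10

Answer: -10/√(1 - 100x²)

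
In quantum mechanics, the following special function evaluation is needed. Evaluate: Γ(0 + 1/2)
Γ(1/2)=√π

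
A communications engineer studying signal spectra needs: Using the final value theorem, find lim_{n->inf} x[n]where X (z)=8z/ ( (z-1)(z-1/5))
Final value theorem: lim x[n]=lim_{z->1} (z-1)*X(z)
(z-1)*X(z)=8z/(z-1/5)
As z->1: 8/(1-1/5)=8/(4/5)=10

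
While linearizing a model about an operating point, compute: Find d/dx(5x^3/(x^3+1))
Quotient rule: (f/g)' = (f'g - fg')/g²
f = 5x^3, f' = 15x^2
g = x^3 + 1, g' = 3x^2

Answer: (15x^2·(x^3 + 1) - 15x^5)/(x^3 + 1)²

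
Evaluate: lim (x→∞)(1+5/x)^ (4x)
Rewrite as [(1+5/x)^x]^4.
lim(1+5/x)^x=e^5, so limit=(e^5)^4=e^20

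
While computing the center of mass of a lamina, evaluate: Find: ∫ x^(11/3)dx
Power rule: ∫ x^(11/3) dx=x^(14/3)/(14/3) + C

Answer: (3/14)·x^(14/3) + C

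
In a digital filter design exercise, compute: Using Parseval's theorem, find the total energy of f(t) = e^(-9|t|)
Parseval's theorem: E = integral |f(t)|^2 dt = (1/2pi) integral |F(omega)|^2 domega
E = integral_{-inf}^{inf} e^(-18|t|) dt = 2 * integral_0^inf e^(-18t) dt = 2/(2 * 9) = 1/9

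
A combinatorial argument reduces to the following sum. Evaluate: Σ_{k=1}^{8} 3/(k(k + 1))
Partial fractions: 3/(k(k + 1))=3/k - 3/(k + 1)
Telescoping sum: 3(1 - 1/9)=3·8/9

Answer: 8/3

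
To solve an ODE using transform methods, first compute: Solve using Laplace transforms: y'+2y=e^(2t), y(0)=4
Take L: sY - 4+2Y=1/(s-2)
Y(s+2)=1/(s-2)+4
Y=1/((s-2)(s+2))+4/(s+2)
Partial fractions: 1/((s-2)(s+2))=(1/4)/(s-2) - (1/4)/(s+2)
So Y=(1/4)/(s-2)+(15/4)/(s+2)
Inverse Laplace transform (L^(-1){1/(s-2)}=e^(2t), L^(-1){1/(s+2)}=e^(-2t)):

Answer: y(t)=(1/4)·e^(2t)+(15/4)·e^(-2t)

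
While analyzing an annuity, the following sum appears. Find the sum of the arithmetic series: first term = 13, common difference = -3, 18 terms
Last term: a_n = 13+(18-1)·-3 = -38
Sum = n(a_1+a_n)/2 = 18(13+(-38))/2 = -225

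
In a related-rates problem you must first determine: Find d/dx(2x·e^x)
Product rule: (fg)'=f'g+fg'
f=2x, f'=2
g=e^x, g'=e^x

Answer: 2·e^x+2x·e^x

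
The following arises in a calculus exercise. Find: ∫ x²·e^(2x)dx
Integration by parts twice:
First: u=x², dv=e^(2x) dx => x²e^(2x)/2 - (2/2)∫ xe^(2x) dx
Second (∫ xe^(2x) dx): xe^(2x)/2 - e^(2x)/4
Combining: e^(2x)(x²/2 - 2x/4 + 2/8) + C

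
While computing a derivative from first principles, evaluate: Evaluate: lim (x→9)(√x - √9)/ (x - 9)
Multiply by conjugate (√x+√9)/(√x+√9):
=(x - 9)/((x - 9)(√x+√9))=1/(√x+√9)
As x → 9: 1/(2√9)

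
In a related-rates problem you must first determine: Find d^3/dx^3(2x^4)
Apply power rule 3 times:
d^1: 8x^3
d^2: 24x^2
d^3: 48x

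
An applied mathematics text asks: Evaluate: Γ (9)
Γ(n)=(n-1)! for positive integers
Γ(9)=8!=40320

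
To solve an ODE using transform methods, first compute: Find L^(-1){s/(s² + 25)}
L^(-1){s/(s² + w²)}=cos(wt)
Here w=5

Answer: cos(5t)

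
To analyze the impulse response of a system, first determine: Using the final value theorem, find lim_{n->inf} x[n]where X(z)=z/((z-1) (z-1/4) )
Final value theorem: lim x[n]=lim_{z->1} (z-1) * X(z)
(z-1) * X(z)=z/(z-1/4)
As z->1: 1/(1 - 1/4)=1/(3/4)=4/3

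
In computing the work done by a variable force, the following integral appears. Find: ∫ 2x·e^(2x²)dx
Let u=2x², du=4x dx
∫ (1/2)e^u du=e^u/2+C

Answer: e^(2x²)/2+C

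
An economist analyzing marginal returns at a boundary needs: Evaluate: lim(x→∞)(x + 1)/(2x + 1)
Divide numerator and denominator by x:
lim (1 + 1/x)/(2 + 1/x)=1/2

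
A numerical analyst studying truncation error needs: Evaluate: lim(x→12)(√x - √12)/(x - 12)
Multiply by conjugate (√x+√12)/(√x+√12):
=(x - 12)/((x - 12)(√x+√12))=1/(√x+√12)
As x → 12: 1/(2√12)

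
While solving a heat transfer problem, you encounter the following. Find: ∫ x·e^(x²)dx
Let u=x², du=2x dx
∫ (1/2)e^u du=e^u/2+C

Answer: e^(x²)/2+C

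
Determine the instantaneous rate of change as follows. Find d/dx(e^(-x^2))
Chain rule: d/dx[e^u] = e^u · u' where u = -x^2
u' = -2x

Answer: -2x·e^(-x^2)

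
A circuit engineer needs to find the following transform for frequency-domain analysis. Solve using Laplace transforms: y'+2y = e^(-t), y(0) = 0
Take L: sY - 0+2Y = 1/(s+1)
Y(s+2) = 1/(s+1)+0
Y = 1/((s+1)(s+2))+0/(s+2)
Partial fractions: 1/((s+1)(s+2)) = 1/(s+1)-1/(s+2)
So Y = 1/(s+1)-1/(s+2)
Inverse Laplace transform (L^(-1){1/(s+1)} = e^(-t), L^(-1){1/(s+2)} = e^(-2t)):

Answer: y(t) = 1·e^(-t) - e^(-2t)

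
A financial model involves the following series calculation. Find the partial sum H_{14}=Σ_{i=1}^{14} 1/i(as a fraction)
H_14 = 1 + 1/2 + 1/3 + ... + 1/14
= 1171733/360360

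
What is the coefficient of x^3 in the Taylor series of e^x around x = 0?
Taylor series of e^x = Σ x^n/n!
Coefficient of x^3 = 1/3! = 1/6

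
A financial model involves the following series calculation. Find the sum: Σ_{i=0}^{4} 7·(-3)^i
Geometric series: S = a(1 - r^n)/(1 - r)
a = 7, r = -3, n = 5
S = 7(1+243)/4 = 427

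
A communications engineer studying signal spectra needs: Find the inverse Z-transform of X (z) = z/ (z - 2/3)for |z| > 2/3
Standard pair: z/(z-a) <-> a^n * u[n] for causal signals
With a = 2/3: x[n] = (2/3)^n * u[n]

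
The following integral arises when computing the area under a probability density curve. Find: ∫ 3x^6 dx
Using power rule: ∫ 3x^6 dx=3/7 x^7 + C=(3/7)x^7 + C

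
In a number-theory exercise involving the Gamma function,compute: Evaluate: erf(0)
erf(0)=0 (error function is odd and erf(0)=0 by definition)

Answer: 0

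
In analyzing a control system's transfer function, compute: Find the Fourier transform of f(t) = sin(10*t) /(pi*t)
sin(W*t)/(pi*t)=(W/pi)*sinc(W*t/pi) is the impulse response of the ideal low-pass filter with cutoff W (here W=10).
Its Fourier transform is a rectangular function:
F(omega)=1 for |omega| < 10, 0 otherwise

Answer: rect(omega/20) [i.e., 1 for |omega| < 10, 0 otherwise]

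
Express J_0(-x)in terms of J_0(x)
For integer n: J_n(-x)=(-1)^n J_n(x)
With n=0: J_0(-x)=(-1)^0 J_0(x)=J_0(x)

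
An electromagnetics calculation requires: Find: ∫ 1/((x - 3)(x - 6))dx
Partial fractions: 1/((x-3)(x-6)) = A/(x-3) + B/(x-6)
A = -1/3, B = 1/3
∫ [-1/3· 1/(x-3) + 1/3· 1/(x-6)] dx
= (1/3)[ln|x-6| - ln|x-3|] + C

Answer: (1/3)·ln|(x-6)/(x-3)| + C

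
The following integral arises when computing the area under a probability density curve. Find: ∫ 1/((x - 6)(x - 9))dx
Partial fractions: 1/((x-6)(x-9))=A/(x-6) + B/(x-9)
A=-1/3, B=1/3
∫ [-1/3· 1/(x-6) + 1/3· 1/(x-9)] dx
=(1/3)[ln|x-9| - ln|x-6|] + C

Answer: (1/3)·ln|(x-9)/(x-6)| + C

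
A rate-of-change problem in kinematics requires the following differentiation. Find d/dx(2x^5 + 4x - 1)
Power rule: d/dx(ax^n)=n·a·x^(n-1)
Term by term: 10·x^4+4

Answer: 10x^4+4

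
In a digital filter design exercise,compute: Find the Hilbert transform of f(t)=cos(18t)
The Hilbert transform shifts each frequency component by -pi/2.
H{cos(wt)} = sin(wt)
With w = 18: H{cos(18t)} = sin(18t)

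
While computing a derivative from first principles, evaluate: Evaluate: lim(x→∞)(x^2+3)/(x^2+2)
Divide numerator and denominator by x^2:
lim (1 + 3/x^2)/(1 + 2/x^2)=1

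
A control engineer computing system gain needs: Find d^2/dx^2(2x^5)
Apply power rule 2 times:
d^1: 10x^4
d^2: 40x^3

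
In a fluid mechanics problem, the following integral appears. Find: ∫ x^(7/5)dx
Power rule: ∫ x^(7/5) dx=x^(12/5)/(12/5)+C

Answer: (5/12)·x^(12/5)+C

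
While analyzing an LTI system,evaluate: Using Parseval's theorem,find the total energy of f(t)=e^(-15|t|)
Parseval's theorem: E=integral |f(t)|^2 dt=(1/2pi) integral |F(omega)|^2 domega
E=integral_{-inf}^{inf} e^(-30|t|) dt=2 * integral_0^inf e^(-30t) dt=2/(2 * 15)=1/15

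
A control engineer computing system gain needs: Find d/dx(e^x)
Chain rule: d/dx[e^u] = e^u · u' where u = x
u' = 1

Answer: 1·e^x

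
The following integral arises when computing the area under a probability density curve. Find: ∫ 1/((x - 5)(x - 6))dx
Partial fractions: 1/((x-5)(x-6))=A/(x-5) + B/(x-6)
A=-1, B=1
∫ [-1· 1/(x-5) + 1· 1/(x-6)] dx
=(1)[ln|x-6| - ln|x-5|] + C

Answer: ln|(x-6)/(x-5)| + C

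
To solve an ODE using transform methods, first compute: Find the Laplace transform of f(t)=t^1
L{t^n}=n!/s^(n+1)
L{t^1}=1!/s^2=1/s^2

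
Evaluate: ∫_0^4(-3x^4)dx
Step 1: Find antiderivative F(x) = (-3/5)x^5
Step 2: F(4) - F(0) = -3072/5 - (0) = -3072/5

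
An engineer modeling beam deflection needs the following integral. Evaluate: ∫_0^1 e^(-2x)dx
Antiderivative: (1/(-2))e^(-2x)
Evaluate: (1/(-2))(e^-2 - 1)

Answer: (e^-2 - 1)/(-2)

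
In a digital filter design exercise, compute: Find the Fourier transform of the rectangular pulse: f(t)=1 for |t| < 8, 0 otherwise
F(omega) = integral from -8 to 8 of e^(-j*omega*t) dt
= 2*sin(8*omega)/omega = 16*sinc(8*omega/pi)

Answer: 2*sin(8*omega)/omega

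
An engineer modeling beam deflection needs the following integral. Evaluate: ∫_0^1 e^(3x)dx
Antiderivative: (1/3)e^(3x)
Evaluate: (1/3)(e^3-1)

Answer: (e^3-1)/3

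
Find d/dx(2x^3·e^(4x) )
Product rule: (fg)' = f'g+fg'
f = 2x^3, f' = 6x^2
g = e^(4x), g' = 4·e^(4x)

Answer: 6x^2·e^(4x)+8x^3·e^(4x)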